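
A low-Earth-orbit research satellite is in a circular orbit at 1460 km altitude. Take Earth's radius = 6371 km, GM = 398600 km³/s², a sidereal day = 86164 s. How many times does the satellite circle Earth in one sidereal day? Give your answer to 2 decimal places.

Semi-major axis a = 6371 + 1460 = 7831 km. Period T = 2π√(a³/μ) = 2π√(7831³/398600) = 6896.6 s = 114.94 min.
Orbits per sidereal day = 86164 / 6896.6 = 12.494.

12.49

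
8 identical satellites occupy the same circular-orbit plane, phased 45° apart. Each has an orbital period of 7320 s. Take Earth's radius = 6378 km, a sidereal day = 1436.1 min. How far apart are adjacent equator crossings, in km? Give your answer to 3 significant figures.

426 km

Single-satellite node shift = (7320.0/86166) × 360° = 30.58°.
With 8 satellites evenly phased, successive equator crossings are 30.58/8 = 3.823° apart.
That is 3.823 × 111.3 = 426 km at the equator.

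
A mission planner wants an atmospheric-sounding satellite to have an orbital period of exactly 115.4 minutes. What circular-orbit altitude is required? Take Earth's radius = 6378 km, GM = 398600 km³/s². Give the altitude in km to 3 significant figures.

1470 km

T = 115.4 min = 6924.0 s.
From T = 2π√(a³/μ): a = (μ T²/4π²)^(1/3) = (398600 × 6924.0² / 4π²)^(1/3) = 7852 km.
Altitude h = a − R = 7852 − 6378 = 1474 km.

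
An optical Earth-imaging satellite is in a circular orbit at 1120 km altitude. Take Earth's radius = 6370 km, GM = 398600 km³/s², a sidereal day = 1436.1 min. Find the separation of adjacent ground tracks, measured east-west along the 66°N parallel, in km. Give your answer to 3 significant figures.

Semi-major axis a = 6370 + 1120 = 7490 km. Period T = 2π√(a³/μ) = 2π√(7490³/398600) = 6451.1 s = 107.52 min.
Node shift per orbit = (6451.1/86166) × 360° = 26.95°.
Equatorial spacing = 26.95 × 111.2 km/° = 2997 km.
At 66° latitude, spacing = 2997 × cos(66°) = 1219 km.

1220 km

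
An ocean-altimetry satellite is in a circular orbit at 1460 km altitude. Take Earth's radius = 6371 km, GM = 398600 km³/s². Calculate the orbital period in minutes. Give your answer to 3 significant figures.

Semi-major axis a = 6371 + 1460 = 7831 km. Period T = 2π√(a³/μ) = 2π√(7831³/398600) = 6896.6 s = 114.94 min.

115 min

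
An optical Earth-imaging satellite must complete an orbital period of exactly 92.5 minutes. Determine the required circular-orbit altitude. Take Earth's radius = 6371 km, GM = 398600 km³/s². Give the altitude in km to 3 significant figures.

T = 92.5 min = 5550.0 s.
From T = 2π√(a³/μ): a = (μ T²/4π²)^(1/3) = (398600 × 5550.0² / 4π²)^(1/3) = 6775 km.
Altitude h = a − R = 6775 − 6371 = 404 km.

404 km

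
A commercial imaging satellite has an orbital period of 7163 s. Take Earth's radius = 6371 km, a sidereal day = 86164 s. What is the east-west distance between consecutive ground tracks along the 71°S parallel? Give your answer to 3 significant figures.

Node shift per orbit = (7163.0/86164) × 360° = 29.93°.
Equatorial spacing = 29.93 × 111.2 km/° = 3328 km.
At 71° latitude, spacing = 3328 × cos(71°) = 1083 km.

1080 km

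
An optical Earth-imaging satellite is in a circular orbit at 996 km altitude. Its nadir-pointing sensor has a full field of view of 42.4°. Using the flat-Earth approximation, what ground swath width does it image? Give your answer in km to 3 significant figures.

Half-angle = 42.4°/2 = 21.2°.
Swath width ≈ 2h·tan(θ/2) = 2 × 996 × tan(21.2°) = 772.6 km.

773 km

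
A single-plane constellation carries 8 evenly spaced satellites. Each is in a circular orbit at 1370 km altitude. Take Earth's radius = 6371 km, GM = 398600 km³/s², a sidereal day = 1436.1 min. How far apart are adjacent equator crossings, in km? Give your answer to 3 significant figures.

Semi-major axis a = 6371 + 1370 = 7741 km. Period T = 2π√(a³/μ) = 2π√(7741³/398600) = 6778.1 s = 112.97 min.
Single-satellite node shift = (6778.1/86166) × 360° = 28.32°.
With 8 satellites evenly phased, successive equator crossings are 28.32/8 = 3.540° apart.
That is 3.540 × 111.2 = 394 km at the equator.

394 km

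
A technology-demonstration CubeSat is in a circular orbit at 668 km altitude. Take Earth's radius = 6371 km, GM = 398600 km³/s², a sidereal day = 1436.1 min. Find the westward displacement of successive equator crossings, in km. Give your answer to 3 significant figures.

2730 km

Semi-major axis a = 6371 + 668 = 7039 km. Period T = 2π√(a³/μ) = 2π√(7039³/398600) = 5877.3 s = 97.95 min.
During one orbit Earth rotates (5877.3 / 86166) × 360° = 24.56°.
At the equator that is 24.56° × (2π·6371/360) km/° = 24.56 × 111.2 = 2730 km.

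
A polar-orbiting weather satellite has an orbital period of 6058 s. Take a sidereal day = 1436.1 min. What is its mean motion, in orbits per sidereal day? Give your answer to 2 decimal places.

14.22

Orbits per sidereal day = 86166 / 6058.0 = 14.224.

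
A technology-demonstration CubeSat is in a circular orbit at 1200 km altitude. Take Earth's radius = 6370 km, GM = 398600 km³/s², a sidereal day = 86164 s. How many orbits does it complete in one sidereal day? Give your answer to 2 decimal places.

Semi-major axis a = 6370 + 1200 = 7570 km. Period T = 2π√(a³/μ) = 2π√(7570³/398600) = 6554.7 s = 109.25 min.
Orbits per sidereal day = 86164 / 6554.7 = 13.145.

13.15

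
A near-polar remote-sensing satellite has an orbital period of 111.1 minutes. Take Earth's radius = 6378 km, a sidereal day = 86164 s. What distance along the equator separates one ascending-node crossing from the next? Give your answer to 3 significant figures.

T = 111.1 min = 6666.0 s.
During one orbit Earth rotates (6666.0 / 86164) × 360° = 27.85°.
At the equator that is 27.85° × (2π·6378/360) km/° = 27.85 × 111.3 = 3100 km.

3100 km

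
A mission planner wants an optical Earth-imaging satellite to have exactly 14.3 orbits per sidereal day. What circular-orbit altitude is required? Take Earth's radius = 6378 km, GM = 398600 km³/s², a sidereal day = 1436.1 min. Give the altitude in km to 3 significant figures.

Required period T = 86166 / 14.3 = 6025.6 s.
From T = 2π√(a³/μ): a = (μ T²/4π²)^(1/3) = (398600 × 6025.6² / 4π²)^(1/3) = 7157 km.
Altitude h = a − R = 7157 − 6378 = 779 km.

779 km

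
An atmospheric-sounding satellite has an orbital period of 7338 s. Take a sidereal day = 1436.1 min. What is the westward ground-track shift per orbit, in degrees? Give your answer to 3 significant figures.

During one orbit Earth rotates (7338.0 / 86166) × 360° = 30.66°.

30.7°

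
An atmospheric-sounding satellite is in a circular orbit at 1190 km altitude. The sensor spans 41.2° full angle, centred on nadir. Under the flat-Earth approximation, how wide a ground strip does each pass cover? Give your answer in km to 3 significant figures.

Half-angle = 41.2°/2 = 20.6°.
Swath width ≈ 2h·tan(θ/2) = 2 × 1190 × tan(20.6°) = 894.6 km.

895 km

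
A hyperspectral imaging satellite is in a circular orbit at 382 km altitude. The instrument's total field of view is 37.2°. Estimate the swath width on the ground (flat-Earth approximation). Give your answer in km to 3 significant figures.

Half-angle = 37.2°/2 = 18.6°.
Swath width ≈ 2h·tan(θ/2) = 2 × 382 × tan(18.6°) = 257.1 km.

257 km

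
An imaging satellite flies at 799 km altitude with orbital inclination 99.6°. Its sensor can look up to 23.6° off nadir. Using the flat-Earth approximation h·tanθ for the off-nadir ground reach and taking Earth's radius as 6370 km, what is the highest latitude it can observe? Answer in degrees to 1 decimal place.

83.5°

Retrograde orbit: the ground track reaches ±(180° − i) = ±(180 − 99.6) = ±80.4°.
Sensor half-swath on the ground ≈ 799·tan(23.6°) = 349 km = 3.14° of latitude.
Maximum observable latitude ≈ 80.4 + 3.14 = 83.5°.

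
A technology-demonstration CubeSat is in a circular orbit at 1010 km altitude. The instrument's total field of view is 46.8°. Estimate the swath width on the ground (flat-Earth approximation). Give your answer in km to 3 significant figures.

Half-angle = 46.8°/2 = 23.4°.
Swath width ≈ 2h·tan(θ/2) = 2 × 1010 × tan(23.4°) = 874.1 km.

874 km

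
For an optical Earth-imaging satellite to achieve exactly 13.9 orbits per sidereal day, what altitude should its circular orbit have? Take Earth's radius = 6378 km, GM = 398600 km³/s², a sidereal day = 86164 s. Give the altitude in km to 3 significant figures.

915 km

Required period T = 86164 / 13.9 = 6198.8 s.
From T = 2π√(a³/μ): a = (μ T²/4π²)^(1/3) = (398600 × 6198.8² / 4π²)^(1/3) = 7293 km.
Altitude h = a − R = 7293 − 6378 = 915 km.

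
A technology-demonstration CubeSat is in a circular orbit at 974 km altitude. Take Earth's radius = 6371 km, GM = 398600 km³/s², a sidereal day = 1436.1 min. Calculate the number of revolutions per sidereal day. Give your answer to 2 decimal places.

13.75

Semi-major axis a = 6371 + 974 = 7345 km. Period T = 2π√(a³/μ) = 2π√(7345³/398600) = 6264.7 s = 104.41 min.
Orbits per sidereal day = 86166 / 6264.7 = 13.754.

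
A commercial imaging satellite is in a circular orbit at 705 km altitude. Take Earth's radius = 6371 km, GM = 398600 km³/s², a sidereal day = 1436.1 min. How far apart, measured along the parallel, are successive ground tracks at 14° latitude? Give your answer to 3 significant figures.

2670 km

Semi-major axis a = 6371 + 705 = 7076 km. Period T = 2π√(a³/μ) = 2π√(7076³/398600) = 5923.7 s = 98.73 min.
Node shift per orbit = (5923.7/86166) × 360° = 24.75°.
Equatorial spacing = 24.75 × 111.2 km/° = 2752 km.
At 14° latitude, spacing = 2752 × cos(14°) = 2670 km.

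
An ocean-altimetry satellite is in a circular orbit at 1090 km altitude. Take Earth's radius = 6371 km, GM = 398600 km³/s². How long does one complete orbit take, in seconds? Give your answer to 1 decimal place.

Semi-major axis a = 6371 + 1090 = 7461 km. Period T = 2π√(a³/μ) = 2π√(7461³/398600) = 6413.7 s = 106.89 min.

6413.7 seconds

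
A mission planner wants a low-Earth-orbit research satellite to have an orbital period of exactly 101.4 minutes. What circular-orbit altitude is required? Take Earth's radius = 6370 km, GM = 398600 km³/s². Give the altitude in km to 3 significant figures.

833 km

T = 101.4 min = 6084.0 s.
From T = 2π√(a³/μ): a = (μ T²/4π²)^(1/3) = (398600 × 6084.0² / 4π²)^(1/3) = 7203 km.
Altitude h = a − R = 7203 − 6370 = 833 km.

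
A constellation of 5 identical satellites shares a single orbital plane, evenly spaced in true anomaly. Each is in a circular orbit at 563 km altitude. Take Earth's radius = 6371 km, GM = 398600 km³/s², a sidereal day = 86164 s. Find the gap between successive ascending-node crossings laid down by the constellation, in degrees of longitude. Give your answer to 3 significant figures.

4.80°

Semi-major axis a = 6371 + 563 = 6934 km. Period T = 2π√(a³/μ) = 2π√(6934³/398600) = 5746.3 s = 95.77 min.
Single-satellite node shift = (5746.3/86164) × 360° = 24.01°.
With 5 satellites evenly phased, successive equator crossings are 24.01/5 = 4.802° apart.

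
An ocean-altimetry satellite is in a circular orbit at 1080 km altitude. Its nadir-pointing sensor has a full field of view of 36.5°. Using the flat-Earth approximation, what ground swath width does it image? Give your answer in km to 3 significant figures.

Half-angle = 36.5°/2 = 18.25°.
Swath width ≈ 2h·tan(θ/2) = 2 × 1080 × tan(18.25°) = 712.3 km.

712 km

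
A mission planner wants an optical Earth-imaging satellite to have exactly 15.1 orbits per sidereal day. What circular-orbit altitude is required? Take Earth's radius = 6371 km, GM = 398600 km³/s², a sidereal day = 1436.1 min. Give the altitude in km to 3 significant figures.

Required period T = 86166 / 15.1 = 5706.4 s.
From T = 2π√(a³/μ): a = (μ T²/4π²)^(1/3) = (398600 × 5706.4² / 4π²)^(1/3) = 6902 km.
Altitude h = a − R = 6902 − 6371 = 531 km.

531 km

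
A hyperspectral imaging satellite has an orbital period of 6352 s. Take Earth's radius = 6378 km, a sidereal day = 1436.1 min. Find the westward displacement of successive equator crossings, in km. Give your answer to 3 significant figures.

During one orbit Earth rotates (6352.0 / 86166) × 360° = 26.54°.
At the equator that is 26.54° × (2π·6378/360) km/° = 26.54 × 111.3 = 2954 km.

2950 km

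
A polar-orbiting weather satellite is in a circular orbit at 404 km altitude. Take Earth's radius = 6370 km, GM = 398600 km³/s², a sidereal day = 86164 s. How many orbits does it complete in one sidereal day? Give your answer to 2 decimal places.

15.53

Semi-major axis a = 6370 + 404 = 6774 km. Period T = 2π√(a³/μ) = 2π√(6774³/398600) = 5548.5 s = 92.48 min.
Orbits per sidereal day = 86164 / 5548.5 = 15.529.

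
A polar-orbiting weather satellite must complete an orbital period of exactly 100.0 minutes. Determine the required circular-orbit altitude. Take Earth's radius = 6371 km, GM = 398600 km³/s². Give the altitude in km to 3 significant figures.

T = 100.0 min = 6000.0 s.
From T = 2π√(a³/μ): a = (μ T²/4π²)^(1/3) = (398600 × 6000.0² / 4π²)^(1/3) = 7137 km.
Altitude h = a − R = 7137 − 6371 = 766 km.

766 km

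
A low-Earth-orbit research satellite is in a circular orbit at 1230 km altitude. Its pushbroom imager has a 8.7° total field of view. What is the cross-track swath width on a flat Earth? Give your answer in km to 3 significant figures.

187 km

Half-angle = 8.7°/2 = 4.35°.
Swath width ≈ 2h·tan(θ/2) = 2 × 1230 × tan(4.35°) = 187.1 km.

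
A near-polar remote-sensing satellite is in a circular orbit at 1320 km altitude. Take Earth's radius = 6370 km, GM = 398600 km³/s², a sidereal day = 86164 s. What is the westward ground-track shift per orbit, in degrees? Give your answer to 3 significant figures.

28.0°

Semi-major axis a = 6370 + 1320 = 7690 km. Period T = 2π√(a³/μ) = 2π√(7690³/398600) = 6711.2 s = 111.85 min.
During one orbit Earth rotates (6711.2 / 86164) × 360° = 28.04°.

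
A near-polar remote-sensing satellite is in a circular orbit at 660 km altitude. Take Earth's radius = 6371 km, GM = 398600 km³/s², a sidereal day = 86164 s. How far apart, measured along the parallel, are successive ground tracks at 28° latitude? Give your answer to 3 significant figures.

Semi-major axis a = 6371 + 660 = 7031 km. Period T = 2π√(a³/μ) = 2π√(7031³/398600) = 5867.3 s = 97.79 min.
Node shift per orbit = (5867.3/86164) × 360° = 24.51°.
Equatorial spacing = 24.51 × 111.2 km/° = 2726 km.
At 28° latitude, spacing = 2726 × cos(28°) = 2407 km.

2410 km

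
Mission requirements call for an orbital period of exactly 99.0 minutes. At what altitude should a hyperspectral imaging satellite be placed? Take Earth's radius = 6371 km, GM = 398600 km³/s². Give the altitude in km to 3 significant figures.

718 km

T = 99.0 min = 5940.0 s.
From T = 2π√(a³/μ): a = (μ T²/4π²)^(1/3) = (398600 × 5940.0² / 4π²)^(1/3) = 7089 km.
Altitude h = a − R = 7089 − 6371 = 718 km.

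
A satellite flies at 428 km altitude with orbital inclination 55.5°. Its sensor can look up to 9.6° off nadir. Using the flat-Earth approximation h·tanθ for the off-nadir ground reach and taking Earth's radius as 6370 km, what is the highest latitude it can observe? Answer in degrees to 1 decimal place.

56.2°

For a prograde orbit the ground track reaches latitude ±i = ±55.5°.
Sensor half-swath on the ground ≈ 428·tan(9.6°) = 72 km = 0.65° of latitude.
Maximum observable latitude ≈ 55.5 + 0.65 = 56.2°.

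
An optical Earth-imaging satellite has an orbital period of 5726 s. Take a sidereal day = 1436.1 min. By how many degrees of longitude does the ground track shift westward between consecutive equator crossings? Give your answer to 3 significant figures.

23.9°

During one orbit Earth rotates (5726.0 / 86166) × 360° = 23.92°.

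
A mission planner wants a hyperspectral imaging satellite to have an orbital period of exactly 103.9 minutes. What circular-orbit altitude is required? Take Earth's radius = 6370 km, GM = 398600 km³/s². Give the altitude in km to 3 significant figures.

951 km

T = 103.9 min = 6234.0 s.
From T = 2π√(a³/μ): a = (μ T²/4π²)^(1/3) = (398600 × 6234.0² / 4π²)^(1/3) = 7321 km.
Altitude h = a − R = 7321 − 6370 = 951 km.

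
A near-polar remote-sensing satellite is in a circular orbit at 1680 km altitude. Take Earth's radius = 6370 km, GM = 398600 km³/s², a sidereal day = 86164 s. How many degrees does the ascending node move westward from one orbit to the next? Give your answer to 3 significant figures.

30.0°

Semi-major axis a = 6370 + 1680 = 8050 km. Period T = 2π√(a³/μ) = 2π√(8050³/398600) = 7187.9 s = 119.80 min.
During one orbit Earth rotates (7187.9 / 86164) × 360° = 30.03°.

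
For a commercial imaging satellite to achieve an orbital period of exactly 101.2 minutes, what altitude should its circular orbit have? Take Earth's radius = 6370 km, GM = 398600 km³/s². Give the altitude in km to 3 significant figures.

T = 101.2 min = 6072.0 s.
From T = 2π√(a³/μ): a = (μ T²/4π²)^(1/3) = (398600 × 6072.0² / 4π²)^(1/3) = 7194 km.
Altitude h = a − R = 7194 − 6370 = 824 km.

824 km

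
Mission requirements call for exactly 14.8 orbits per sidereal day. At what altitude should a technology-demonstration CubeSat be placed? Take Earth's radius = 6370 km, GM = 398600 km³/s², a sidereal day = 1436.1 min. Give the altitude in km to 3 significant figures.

625 km

Required period T = 86166 / 14.8 = 5822.0 s.
From T = 2π√(a³/μ): a = (μ T²/4π²)^(1/3) = (398600 × 5822.0² / 4π²)^(1/3) = 6995 km.
Altitude h = a − R = 6995 − 6370 = 625 km.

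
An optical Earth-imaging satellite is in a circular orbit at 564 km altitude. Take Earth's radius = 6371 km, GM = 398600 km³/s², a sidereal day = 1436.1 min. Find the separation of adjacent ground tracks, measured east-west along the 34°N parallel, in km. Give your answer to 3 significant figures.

Semi-major axis a = 6371 + 564 = 6935 km. Period T = 2π√(a³/μ) = 2π√(6935³/398600) = 5747.5 s = 95.79 min.
Node shift per orbit = (5747.5/86166) × 360° = 24.01°.
Equatorial spacing = 24.01 × 111.2 km/° = 2670 km.
At 34° latitude, spacing = 2670 × cos(34°) = 2214 km.

2210 km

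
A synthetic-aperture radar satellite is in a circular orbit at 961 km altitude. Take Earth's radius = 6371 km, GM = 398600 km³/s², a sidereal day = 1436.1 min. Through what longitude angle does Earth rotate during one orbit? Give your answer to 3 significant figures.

Semi-major axis a = 6371 + 961 = 7332 km. Period T = 2π√(a³/μ) = 2π√(7332³/398600) = 6248.1 s = 104.13 min.
During one orbit Earth rotates (6248.1 / 86166) × 360° = 26.10°.

26.1°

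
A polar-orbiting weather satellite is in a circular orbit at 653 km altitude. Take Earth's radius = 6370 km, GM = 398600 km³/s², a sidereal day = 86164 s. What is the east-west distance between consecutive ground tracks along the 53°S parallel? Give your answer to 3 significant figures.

Semi-major axis a = 6370 + 653 = 7023 km. Period T = 2π√(a³/μ) = 2π√(7023³/398600) = 5857.3 s = 97.62 min.
Node shift per orbit = (5857.3/86164) × 360° = 24.47°.
Equatorial spacing = 24.47 × 111.2 km/° = 2721 km.
At 53° latitude, spacing = 2721 × cos(53°) = 1637 km.

1640 km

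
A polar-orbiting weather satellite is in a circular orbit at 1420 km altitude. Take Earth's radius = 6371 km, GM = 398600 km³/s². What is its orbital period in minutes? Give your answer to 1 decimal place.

114.1 min

Semi-major axis a = 6371 + 1420 = 7791 km. Period T = 2π√(a³/μ) = 2π√(7791³/398600) = 6843.9 s = 114.06 min.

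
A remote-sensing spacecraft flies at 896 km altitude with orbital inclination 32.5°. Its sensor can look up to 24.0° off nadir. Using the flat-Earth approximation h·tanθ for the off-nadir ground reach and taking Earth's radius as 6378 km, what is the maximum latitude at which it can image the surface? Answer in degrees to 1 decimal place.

36.1°

For a prograde orbit the ground track reaches latitude ±i = ±32.5°.
Sensor half-swath on the ground ≈ 896·tan(24.0°) = 399 km = 3.58° of latitude.
Maximum observable latitude ≈ 32.5 + 3.58 = 36.1°.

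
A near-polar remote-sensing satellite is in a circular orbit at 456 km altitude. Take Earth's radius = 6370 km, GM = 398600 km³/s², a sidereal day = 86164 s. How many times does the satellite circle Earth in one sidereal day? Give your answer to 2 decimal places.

15.35

Semi-major axis a = 6370 + 456 = 6826 km. Period T = 2π√(a³/μ) = 2π√(6826³/398600) = 5612.6 s = 93.54 min.
Orbits per sidereal day = 86164 / 5612.6 = 15.352.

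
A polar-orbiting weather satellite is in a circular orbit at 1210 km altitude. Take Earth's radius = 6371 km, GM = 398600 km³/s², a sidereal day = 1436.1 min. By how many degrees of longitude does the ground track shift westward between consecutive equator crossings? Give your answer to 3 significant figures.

27.4°

Semi-major axis a = 6371 + 1210 = 7581 km. Period T = 2π√(a³/μ) = 2π√(7581³/398600) = 6569.0 s = 109.48 min.
During one orbit Earth rotates (6569.0 / 86166) × 360° = 27.45°.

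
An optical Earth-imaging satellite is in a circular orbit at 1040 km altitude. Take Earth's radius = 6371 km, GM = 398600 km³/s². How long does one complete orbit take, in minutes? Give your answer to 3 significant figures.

Semi-major axis a = 6371 + 1040 = 7411 km. Period T = 2π√(a³/μ) = 2π√(7411³/398600) = 6349.3 s = 105.82 min.

106 min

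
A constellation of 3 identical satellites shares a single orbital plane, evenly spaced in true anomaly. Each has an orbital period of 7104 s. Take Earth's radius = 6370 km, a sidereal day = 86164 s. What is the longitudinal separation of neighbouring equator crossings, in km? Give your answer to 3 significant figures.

Single-satellite node shift = (7104.0/86164) × 360° = 29.68°.
With 3 satellites evenly phased, successive equator crossings are 29.68/3 = 9.894° apart.
That is 9.894 × 111.2 = 1100 km at the equator.

1100 km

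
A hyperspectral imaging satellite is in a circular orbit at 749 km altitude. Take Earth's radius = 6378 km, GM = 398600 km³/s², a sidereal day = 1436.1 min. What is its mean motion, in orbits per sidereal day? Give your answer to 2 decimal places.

Semi-major axis a = 6378 + 749 = 7127 km. Period T = 2π√(a³/μ) = 2π√(7127³/398600) = 5987.9 s = 99.80 min.
Orbits per sidereal day = 86166 / 5987.9 = 14.390.

14.39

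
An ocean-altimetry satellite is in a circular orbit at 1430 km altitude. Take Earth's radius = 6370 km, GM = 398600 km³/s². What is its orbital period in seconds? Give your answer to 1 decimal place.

6855.7 seconds

Semi-major axis a = 6370 + 1430 = 7800 km. Period T = 2π√(a³/μ) = 2π√(7800³/398600) = 6855.7 s = 114.26 min.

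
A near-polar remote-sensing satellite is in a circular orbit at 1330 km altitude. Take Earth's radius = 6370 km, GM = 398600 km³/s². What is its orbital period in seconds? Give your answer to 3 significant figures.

Semi-major axis a = 6370 + 1330 = 7700 km. Period T = 2π√(a³/μ) = 2π√(7700³/398600) = 6724.3 s = 112.07 min.

6720 seconds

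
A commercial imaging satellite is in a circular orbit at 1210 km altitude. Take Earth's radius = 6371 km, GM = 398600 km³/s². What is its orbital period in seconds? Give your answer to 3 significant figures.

6570 seconds

Semi-major axis a = 6371 + 1210 = 7581 km. Period T = 2π√(a³/μ) = 2π√(7581³/398600) = 6569.0 s = 109.48 min.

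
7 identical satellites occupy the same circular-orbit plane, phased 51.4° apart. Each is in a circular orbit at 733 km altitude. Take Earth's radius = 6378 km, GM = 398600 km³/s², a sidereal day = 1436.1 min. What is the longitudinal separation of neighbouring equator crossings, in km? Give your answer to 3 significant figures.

396 km

Semi-major axis a = 6378 + 733 = 7111 km. Period T = 2π√(a³/μ) = 2π√(7111³/398600) = 5967.7 s = 99.46 min.
Single-satellite node shift = (5967.7/86166) × 360° = 24.93°.
With 7 satellites evenly phased, successive equator crossings are 24.93/7 = 3.562° apart.
That is 3.562 × 111.3 = 396 km at the equator.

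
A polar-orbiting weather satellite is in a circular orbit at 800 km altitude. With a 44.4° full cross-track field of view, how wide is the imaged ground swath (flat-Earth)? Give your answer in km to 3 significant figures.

Half-angle = 44.4°/2 = 22.2°.
Swath width ≈ 2h·tan(θ/2) = 2 × 800 × tan(22.2°) = 652.9 km.

653 km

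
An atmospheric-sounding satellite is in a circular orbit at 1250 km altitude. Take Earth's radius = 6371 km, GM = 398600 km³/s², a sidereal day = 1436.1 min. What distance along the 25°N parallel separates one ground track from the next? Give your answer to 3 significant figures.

Semi-major axis a = 6371 + 1250 = 7621 km. Period T = 2π√(a³/μ) = 2π√(7621³/398600) = 6621.1 s = 110.35 min.
Node shift per orbit = (6621.1/86166) × 360° = 27.66°.
Equatorial spacing = 27.66 × 111.2 km/° = 3076 km.
At 25° latitude, spacing = 3076 × cos(25°) = 2788 km.

2790 km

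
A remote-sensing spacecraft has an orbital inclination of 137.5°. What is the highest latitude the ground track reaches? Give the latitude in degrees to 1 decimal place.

42.5°

Retrograde orbit: the ground track reaches ±(180° − i) = ±(180 − 137.5) = ±42.5°.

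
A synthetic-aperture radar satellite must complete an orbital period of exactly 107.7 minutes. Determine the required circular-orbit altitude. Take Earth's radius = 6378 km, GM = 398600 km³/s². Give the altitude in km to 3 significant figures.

1120 km

T = 107.7 min = 6462.0 s.
From T = 2π√(a³/μ): a = (μ T²/4π²)^(1/3) = (398600 × 6462.0² / 4π²)^(1/3) = 7498 km.
Altitude h = a − R = 7498 − 6378 = 1120 km.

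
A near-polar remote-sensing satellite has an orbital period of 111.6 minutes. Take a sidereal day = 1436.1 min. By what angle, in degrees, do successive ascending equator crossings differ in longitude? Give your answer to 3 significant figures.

28.0°

T = 111.6 min = 6696.0 s.
During one orbit Earth rotates (6696.0 / 86166) × 360° = 27.98°.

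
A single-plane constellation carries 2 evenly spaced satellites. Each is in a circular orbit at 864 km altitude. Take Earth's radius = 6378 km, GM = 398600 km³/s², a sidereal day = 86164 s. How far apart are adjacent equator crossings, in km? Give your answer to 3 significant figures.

Semi-major axis a = 6378 + 864 = 7242 km. Period T = 2π√(a³/μ) = 2π√(7242³/398600) = 6133.4 s = 102.22 min.
Single-satellite node shift = (6133.4/86164) × 360° = 25.63°.
With 2 satellites evenly phased, successive equator crossings are 25.63/2 = 12.813° apart.
That is 12.813 × 111.3 = 1426 km at the equator.

1430 km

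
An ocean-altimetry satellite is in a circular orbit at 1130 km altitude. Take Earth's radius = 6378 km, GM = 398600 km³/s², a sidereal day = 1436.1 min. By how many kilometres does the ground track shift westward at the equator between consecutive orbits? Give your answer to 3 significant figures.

3010 km

Semi-major axis a = 6378 + 1130 = 7508 km. Period T = 2π√(a³/μ) = 2π√(7508³/398600) = 6474.4 s = 107.91 min.
During one orbit Earth rotates (6474.4 / 86166) × 360° = 27.05°.
At the equator that is 27.05° × (2π·6378/360) km/° = 27.05 × 111.3 = 3011 km.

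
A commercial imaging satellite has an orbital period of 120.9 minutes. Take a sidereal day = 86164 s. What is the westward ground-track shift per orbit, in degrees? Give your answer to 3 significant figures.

T = 120.9 min = 7254.0 s.
During one orbit Earth rotates (7254.0 / 86164) × 360° = 30.31°.

30.3°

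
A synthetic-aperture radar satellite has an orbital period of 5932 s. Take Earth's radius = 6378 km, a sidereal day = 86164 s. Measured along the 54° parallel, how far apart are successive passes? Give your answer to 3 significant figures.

1620 km

Node shift per orbit = (5932.0/86164) × 360° = 24.78°.
Equatorial spacing = 24.78 × 111.3 km/° = 2759 km.
At 54° latitude, spacing = 2759 × cos(54°) = 1622 km.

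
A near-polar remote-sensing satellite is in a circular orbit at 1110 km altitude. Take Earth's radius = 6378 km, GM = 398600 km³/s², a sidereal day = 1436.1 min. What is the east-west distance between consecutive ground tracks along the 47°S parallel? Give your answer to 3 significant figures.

Semi-major axis a = 6378 + 1110 = 7488 km. Period T = 2π√(a³/μ) = 2π√(7488³/398600) = 6448.5 s = 107.48 min.
Node shift per orbit = (6448.5/86166) × 360° = 26.94°.
Equatorial spacing = 26.94 × 111.3 km/° = 2999 km.
At 47° latitude, spacing = 2999 × cos(47°) = 2045 km.

2050 km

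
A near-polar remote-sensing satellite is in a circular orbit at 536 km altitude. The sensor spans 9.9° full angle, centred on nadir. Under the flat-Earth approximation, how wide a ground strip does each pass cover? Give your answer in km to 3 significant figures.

92.8 km

Half-angle = 9.9°/2 = 4.95°.
Swath width ≈ 2h·tan(θ/2) = 2 × 536 × tan(4.95°) = 92.8 km.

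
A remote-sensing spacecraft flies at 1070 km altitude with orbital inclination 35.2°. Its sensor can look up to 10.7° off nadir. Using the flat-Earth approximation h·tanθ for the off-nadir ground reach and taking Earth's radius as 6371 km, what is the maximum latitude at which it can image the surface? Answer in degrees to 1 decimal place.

37.0°

For a prograde orbit the ground track reaches latitude ±i = ±35.2°.
Sensor half-swath on the ground ≈ 1070·tan(10.7°) = 202 km = 1.82° of latitude.
Maximum observable latitude ≈ 35.2 + 1.82 = 37.0°.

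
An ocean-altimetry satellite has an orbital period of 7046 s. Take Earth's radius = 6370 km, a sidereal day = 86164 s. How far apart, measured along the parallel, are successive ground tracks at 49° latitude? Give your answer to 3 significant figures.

Node shift per orbit = (7046.0/86164) × 360° = 29.44°.
Equatorial spacing = 29.44 × 111.2 km/° = 3273 km.
At 49° latitude, spacing = 3273 × cos(49°) = 2147 km.

2150 km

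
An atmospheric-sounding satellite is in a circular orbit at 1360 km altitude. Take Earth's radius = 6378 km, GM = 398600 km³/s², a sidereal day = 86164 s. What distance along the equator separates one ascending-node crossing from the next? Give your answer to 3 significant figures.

3150 km

Semi-major axis a = 6378 + 1360 = 7738 km. Period T = 2π√(a³/μ) = 2π√(7738³/398600) = 6774.1 s = 112.90 min.
During one orbit Earth rotates (6774.1 / 86164) × 360° = 28.30°.
At the equator that is 28.30° × (2π·6378/360) km/° = 28.30 × 111.3 = 3151 km.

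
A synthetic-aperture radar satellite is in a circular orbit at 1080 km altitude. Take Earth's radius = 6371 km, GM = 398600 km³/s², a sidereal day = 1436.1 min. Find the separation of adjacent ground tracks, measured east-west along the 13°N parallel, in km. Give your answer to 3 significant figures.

Semi-major axis a = 6371 + 1080 = 7451 km. Period T = 2π√(a³/μ) = 2π√(7451³/398600) = 6400.8 s = 106.68 min.
Node shift per orbit = (6400.8/86166) × 360° = 26.74°.
Equatorial spacing = 26.74 × 111.2 km/° = 2974 km.
At 13° latitude, spacing = 2974 × cos(13°) = 2897 km.

2900 km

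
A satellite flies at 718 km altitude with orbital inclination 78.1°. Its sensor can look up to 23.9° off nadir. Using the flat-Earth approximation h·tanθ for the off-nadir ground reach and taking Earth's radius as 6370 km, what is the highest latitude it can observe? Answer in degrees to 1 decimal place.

81.0°

For a prograde orbit the ground track reaches latitude ±i = ±78.1°.
Sensor half-swath on the ground ≈ 718·tan(23.9°) = 318 km = 2.86° of latitude.
Maximum observable latitude ≈ 78.1 + 2.86 = 81.0°.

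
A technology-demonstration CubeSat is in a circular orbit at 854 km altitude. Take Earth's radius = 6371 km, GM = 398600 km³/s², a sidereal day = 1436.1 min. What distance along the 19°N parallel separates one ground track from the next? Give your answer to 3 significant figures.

Semi-major axis a = 6371 + 854 = 7225 km. Period T = 2π√(a³/μ) = 2π√(7225³/398600) = 6111.8 s = 101.86 min.
Node shift per orbit = (6111.8/86166) × 360° = 25.53°.
Equatorial spacing = 25.53 × 111.2 km/° = 2839 km.
At 19° latitude, spacing = 2839 × cos(19°) = 2685 km.

2680 km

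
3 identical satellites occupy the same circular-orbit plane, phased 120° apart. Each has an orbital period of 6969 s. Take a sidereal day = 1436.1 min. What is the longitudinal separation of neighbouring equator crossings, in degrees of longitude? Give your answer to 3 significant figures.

9.71°

Single-satellite node shift = (6969.0/86166) × 360° = 29.12°.
With 3 satellites evenly phased, successive equator crossings are 29.12/3 = 9.705° apart.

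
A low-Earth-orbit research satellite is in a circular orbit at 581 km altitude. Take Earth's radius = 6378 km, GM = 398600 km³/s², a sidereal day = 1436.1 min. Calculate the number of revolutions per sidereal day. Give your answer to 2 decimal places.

14.91

Semi-major axis a = 6378 + 581 = 6959 km. Period T = 2π√(a³/μ) = 2π√(6959³/398600) = 5777.4 s = 96.29 min.
Orbits per sidereal day = 86166 / 5777.4 = 14.914.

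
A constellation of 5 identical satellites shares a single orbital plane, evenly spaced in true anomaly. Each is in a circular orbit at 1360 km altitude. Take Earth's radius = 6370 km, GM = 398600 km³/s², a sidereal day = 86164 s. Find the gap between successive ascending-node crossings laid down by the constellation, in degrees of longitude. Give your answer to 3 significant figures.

5.65°

Semi-major axis a = 6370 + 1360 = 7730 km. Period T = 2π√(a³/μ) = 2π√(7730³/398600) = 6763.6 s = 112.73 min.
Single-satellite node shift = (6763.6/86164) × 360° = 28.26°.
With 5 satellites evenly phased, successive equator crossings are 28.26/5 = 5.652° apart.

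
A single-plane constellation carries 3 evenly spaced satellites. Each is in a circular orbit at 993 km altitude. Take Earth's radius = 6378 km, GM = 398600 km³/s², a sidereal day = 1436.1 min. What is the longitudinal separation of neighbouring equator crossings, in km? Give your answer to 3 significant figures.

Semi-major axis a = 6378 + 993 = 7371 km. Period T = 2π√(a³/μ) = 2π√(7371³/398600) = 6298.0 s = 104.97 min.
Single-satellite node shift = (6298.0/86166) × 360° = 26.31°.
With 3 satellites evenly phased, successive equator crossings are 26.31/3 = 8.771° apart.
That is 8.771 × 111.3 = 976 km at the equator.

976 km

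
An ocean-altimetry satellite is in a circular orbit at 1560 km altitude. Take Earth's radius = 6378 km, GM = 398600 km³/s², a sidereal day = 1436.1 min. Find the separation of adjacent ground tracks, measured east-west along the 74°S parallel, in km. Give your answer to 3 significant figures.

Semi-major axis a = 6378 + 1560 = 7938 km. Period T = 2π√(a³/μ) = 2π√(7938³/398600) = 7038.5 s = 117.31 min.
Node shift per orbit = (7038.5/86166) × 360° = 29.41°.
Equatorial spacing = 29.41 × 111.3 km/° = 3273 km.
At 74° latitude, spacing = 3273 × cos(74°) = 902 km.

902 km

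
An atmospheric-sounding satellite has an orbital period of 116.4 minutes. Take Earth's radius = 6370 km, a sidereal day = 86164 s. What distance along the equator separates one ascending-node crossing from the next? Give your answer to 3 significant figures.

T = 116.4 min = 6984.0 s.
During one orbit Earth rotates (6984.0 / 86164) × 360° = 29.18°.
At the equator that is 29.18° × (2π·6370/360) km/° = 29.18 × 111.2 = 3244 km.

3240 km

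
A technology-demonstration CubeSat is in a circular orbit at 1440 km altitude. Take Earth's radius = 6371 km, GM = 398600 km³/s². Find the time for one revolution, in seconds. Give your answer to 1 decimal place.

Semi-major axis a = 6371 + 1440 = 7811 km. Period T = 2π√(a³/μ) = 2π√(7811³/398600) = 6870.2 s = 114.50 min.

6870.2 seconds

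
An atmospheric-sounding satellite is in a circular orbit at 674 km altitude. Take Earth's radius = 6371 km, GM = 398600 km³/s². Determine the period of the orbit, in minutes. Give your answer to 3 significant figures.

98.1 min

Semi-major axis a = 6371 + 674 = 7045 km. Period T = 2π√(a³/μ) = 2π√(7045³/398600) = 5884.8 s = 98.08 min.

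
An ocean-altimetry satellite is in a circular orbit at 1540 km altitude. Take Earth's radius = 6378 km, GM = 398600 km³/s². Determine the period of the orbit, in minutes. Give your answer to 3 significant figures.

Semi-major axis a = 6378 + 1540 = 7918 km. Period T = 2π√(a³/μ) = 2π√(7918³/398600) = 7011.9 s = 116.86 min.

117 min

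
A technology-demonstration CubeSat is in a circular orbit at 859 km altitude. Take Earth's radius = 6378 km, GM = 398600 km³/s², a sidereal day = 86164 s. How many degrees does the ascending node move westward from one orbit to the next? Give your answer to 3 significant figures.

25.6°

Semi-major axis a = 6378 + 859 = 7237 km. Period T = 2π√(a³/μ) = 2π√(7237³/398600) = 6127.0 s = 102.12 min.
During one orbit Earth rotates (6127.0 / 86164) × 360° = 25.60°.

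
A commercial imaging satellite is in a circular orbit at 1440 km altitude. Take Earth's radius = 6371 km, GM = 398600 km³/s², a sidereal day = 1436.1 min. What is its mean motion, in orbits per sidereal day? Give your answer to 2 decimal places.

12.54

Semi-major axis a = 6371 + 1440 = 7811 km. Period T = 2π√(a³/μ) = 2π√(7811³/398600) = 6870.2 s = 114.50 min.
Orbits per sidereal day = 86166 / 6870.2 = 12.542.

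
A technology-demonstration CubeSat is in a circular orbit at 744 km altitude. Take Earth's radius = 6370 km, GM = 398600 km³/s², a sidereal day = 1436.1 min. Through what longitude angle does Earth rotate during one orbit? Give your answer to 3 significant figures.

24.9°

Semi-major axis a = 6370 + 744 = 7114 km. Period T = 2π√(a³/μ) = 2π√(7114³/398600) = 5971.5 s = 99.52 min.
During one orbit Earth rotates (5971.5 / 86166) × 360° = 24.95°.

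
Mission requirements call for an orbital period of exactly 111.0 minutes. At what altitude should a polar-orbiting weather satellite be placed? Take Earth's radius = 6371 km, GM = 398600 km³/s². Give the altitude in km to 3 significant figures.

T = 111.0 min = 6660.0 s.
From T = 2π√(a³/μ): a = (μ T²/4π²)^(1/3) = (398600 × 6660.0² / 4π²)^(1/3) = 7651 km.
Altitude h = a − R = 7651 − 6371 = 1280 km.

1280 km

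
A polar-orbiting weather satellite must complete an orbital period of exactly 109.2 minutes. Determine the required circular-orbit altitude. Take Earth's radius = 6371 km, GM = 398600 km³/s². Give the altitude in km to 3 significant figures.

T = 109.2 min = 6552.0 s.
From T = 2π√(a³/μ): a = (μ T²/4π²)^(1/3) = (398600 × 6552.0² / 4π²)^(1/3) = 7568 km.
Altitude h = a − R = 7568 − 6371 = 1197 km.

1200 km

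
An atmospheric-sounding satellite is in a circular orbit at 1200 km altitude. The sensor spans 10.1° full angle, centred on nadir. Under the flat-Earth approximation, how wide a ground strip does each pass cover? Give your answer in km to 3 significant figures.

212 km

Half-angle = 10.1°/2 = 5.05°.
Swath width ≈ 2h·tan(θ/2) = 2 × 1200 × tan(5.05°) = 212.1 km.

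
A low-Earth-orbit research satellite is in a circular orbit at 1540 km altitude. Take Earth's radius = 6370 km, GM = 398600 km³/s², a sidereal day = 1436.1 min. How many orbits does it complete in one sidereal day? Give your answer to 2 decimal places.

Semi-major axis a = 6370 + 1540 = 7910 km. Period T = 2π√(a³/μ) = 2π√(7910³/398600) = 7001.3 s = 116.69 min.
Orbits per sidereal day = 86166 / 7001.3 = 12.307.

12.31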